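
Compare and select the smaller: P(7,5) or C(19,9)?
P(7,5)
P(7,5)=2,520, C(19,9)=92,378.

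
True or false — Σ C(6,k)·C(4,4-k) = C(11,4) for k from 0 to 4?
False

Solution: Vandermonde's identity gives C(10,4) = 210; RHS C(11,4) = 330.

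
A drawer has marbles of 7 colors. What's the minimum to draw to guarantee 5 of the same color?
29
Worst case: 4 of each = 28. One more: 29.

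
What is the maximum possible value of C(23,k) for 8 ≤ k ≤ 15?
1,352,078

Explanation: C(23,k) is maximised at the centre of the row: C(23,11) = 1,352,078.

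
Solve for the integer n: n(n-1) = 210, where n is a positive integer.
15

n² − n − 210 = 0, so n = (1 ± √(1 + 4·210))/2 = (1 ± √841)/2 = (1 ± 29)/2, i.e. n = 15 or n = -14. Taking the positive root, n = 15 (check: 15×14 = 210).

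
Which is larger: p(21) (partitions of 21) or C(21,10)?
C(21,10)
Pentagonal recurrence p(n) = p(n−1) + p(n−2) − p(n−5) − p(n−7) + …: p(21) = p(20) + p(19) − p(16) − p(14) + p(9) + p(6) = 627 + 490 − 231 − 135 + 30 + 11 = 792; C(21,10) = 352,716.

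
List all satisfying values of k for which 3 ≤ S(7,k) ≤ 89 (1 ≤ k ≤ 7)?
2, 6

Reasoning: S(7,1)=1; S(7,2)=63; S(7,3)=301; S(7,4)=350; S(7,5)=140; S(7,6)=21; S(7,7)=1. So valid k = 2, 6.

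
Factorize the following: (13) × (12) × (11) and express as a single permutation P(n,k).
P(13,3) = 13!/(10)!

Working:
Product of 3 consecutive descending integers starting at 13: P(13,3) = 13!/10! = 1,716.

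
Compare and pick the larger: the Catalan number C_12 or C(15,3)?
C_12

Explanation: C_12 = C(24,12)/(12+1) = 2,704,156/13 = 208,012; C(15,3) = 455.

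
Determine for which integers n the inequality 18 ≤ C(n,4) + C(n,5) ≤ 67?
C(5,4)+C(5,5)=6; C(6,4)+C(6,5)=21; C(7,4)+C(7,5)=56; C(8,4)+C(8,5)=126. So valid n = 6, 7.

Answer: 6, 7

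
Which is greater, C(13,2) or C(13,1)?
C(13,2)

C(13,2)=78, C(13,1)=13.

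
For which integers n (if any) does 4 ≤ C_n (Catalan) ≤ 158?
C_2=2; C_3=5; C_4=14; C_5=42; C_6=132; C_7=429. So valid n = 3, 4, 5, 6.
Final answer: 3, 4, 5, 6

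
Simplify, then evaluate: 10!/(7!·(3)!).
120

Reasoning: This is C(10,7) = 120.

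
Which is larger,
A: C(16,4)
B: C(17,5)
A=C(16,4)=1,820, B=C(17,5)=6,188.
Final answer: B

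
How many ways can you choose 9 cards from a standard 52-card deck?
C(52,9) = 3,679,075,400.

Answer: 3,679,075,400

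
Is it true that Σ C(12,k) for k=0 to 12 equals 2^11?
False
Binomial theorem: Σ C(12,k) = (1+1)^12 = 2^12 = 4,096; RHS 2^11 = 2,048.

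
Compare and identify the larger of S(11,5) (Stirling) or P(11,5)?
S(11,5) = 5·S(10,5) + S(10,4) = 5·42,525 + 34,105 = 246,730; P(11,5) = 55,440.
Final answer: S(11,5)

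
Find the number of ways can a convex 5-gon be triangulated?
5

Solution: Using the Catalan number formula: C_n = C(2n, n) / (n+1)
C_3 = C(6, 3) / (3+1)
     = 20 / 4
     = 5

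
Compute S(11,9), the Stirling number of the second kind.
Using the Stirling recurrence: S(n,k) = k·S(n-1,k) + S(n-1,k-1)
S(11,9) = 9·S(10,9) + S(10,8)
         = 9·45 + 750
         = 405 + 750
         = 1,155
Final answer: 1,155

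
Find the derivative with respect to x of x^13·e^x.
(13x^12 + x^13)e^x

Reasoning: Product rule: d/dx[x^13]·e^x + x^13·d/dx[e^x] = 13x^{12}e^x + x^13e^x.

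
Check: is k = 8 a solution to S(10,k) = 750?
S(10,8) = 8·S(9,8) + S(9,7) = 8·36 + 462 = 750, which equals 750.
Final answer: Yes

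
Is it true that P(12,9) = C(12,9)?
False

Solution: P(12,9) = 79,833,600 but C(12,9) = 220; they differ by a factor of 9! = 362880, so the statement does not hold.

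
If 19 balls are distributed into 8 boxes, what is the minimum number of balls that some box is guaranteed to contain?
3

Pigeonhole: ⌈19/8⌉ = 3.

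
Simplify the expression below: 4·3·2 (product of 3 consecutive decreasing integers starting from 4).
24
This is P(4,3) = 4!/(1)! = 24.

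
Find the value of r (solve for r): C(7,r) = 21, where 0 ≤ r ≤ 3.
2

C(7,r) is increasing for 0 ≤ r ≤ 3. Stepping up (C(7,r+1) = C(7,r)·(7−r)/(r+1)): C(7,1) = 7, C(7,2) = 21 ✓. So r = 2.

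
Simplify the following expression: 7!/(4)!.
210

Explanation: This equals 7×6×5 = 210.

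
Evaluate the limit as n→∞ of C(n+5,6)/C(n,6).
Both numerator and denominator grow as n^6/6! for large n, so the ratio → 1.

Answer: 1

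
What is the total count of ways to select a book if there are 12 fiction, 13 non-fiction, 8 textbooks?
33

By the addition principle: 12 + 13 + 8 = 33.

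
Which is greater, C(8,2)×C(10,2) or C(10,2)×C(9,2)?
C(8,2)×C(10,2)=1,260, C(10,2)×C(9,2)=1,620.

Answer: C(10,2)×C(9,2)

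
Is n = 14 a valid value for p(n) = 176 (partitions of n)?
No

Working:
Pentagonal recurrence p(n) = p(n−1) + p(n−2) − p(n−5) − p(n−7) + …: p(14) = p(13) + p(12) − p(9) − p(7) + p(2) = 101 + 77 − 30 − 15 + 2 = 135, which does not equal 176.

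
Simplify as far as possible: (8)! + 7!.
45,360

Solution: (8)! + 7! = (8)·7! + 7! = (8+1)·7! = 9·7! = 45,360.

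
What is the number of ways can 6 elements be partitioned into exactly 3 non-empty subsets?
90

Solution: This equals S(6,3), the Stirling number of the 2nd kind.
Using the Stirling recurrence: S(n,k) = k·S(n-1,k) + S(n-1,k-1)
S(6,3) = 3·S(5,3) + S(5,2)
         = 3·25 + 15
         = 75 + 15
         = 90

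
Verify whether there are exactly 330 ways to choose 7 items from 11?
C(11,7) = 330.

Answer: True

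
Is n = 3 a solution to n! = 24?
No

Working:
3! = 3·2! = 3·2 = 6, which does not equal 24.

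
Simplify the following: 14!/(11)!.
2,184

Reasoning: This equals 14×13×12 = 2,184.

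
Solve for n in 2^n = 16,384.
16,384 = 1,024 × 16 = 2^10 × 2^4 = 2^14, so n = 14.
Final answer: 14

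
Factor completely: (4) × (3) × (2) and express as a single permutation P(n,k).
P(4,3) = 4!/(1)!

Product of 3 consecutive descending integers starting at 4: P(4,3) = 4!/1! = 24.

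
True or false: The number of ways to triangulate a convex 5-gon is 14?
False
Triangulations of a convex 5-gon are counted by the Catalan number C_3: C_3 = C(6,3)/(3+1) = 20/4 = 5.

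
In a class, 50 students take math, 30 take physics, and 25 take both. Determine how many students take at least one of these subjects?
55

Working:
|A∪B| = |A|+|B|-|A∩B| = 50+30-25 = 55.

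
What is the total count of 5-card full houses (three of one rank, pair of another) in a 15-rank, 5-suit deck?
21,000

Solution: Triple rank: 15. Triple suits: C(5,3)=10. Pair rank: 14. Pair suits: C(5,2)=10. Total: 21,000.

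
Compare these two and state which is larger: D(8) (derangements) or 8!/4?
D(8) = (8-1)·[D(7) + D(6)] = 7·[1,854 + 265] = 14,833; 8!/4 = 40,320/4 = 10,080.
Final answer: D(8)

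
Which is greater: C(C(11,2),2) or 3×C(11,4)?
C(C(11,2),2)=1,485, 3×C(11,4)=990.

Answer: C(C(11,2),2)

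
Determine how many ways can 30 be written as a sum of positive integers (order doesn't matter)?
5,604

Working:
Pentagonal recurrence p(n) = p(n−1) + p(n−2) − p(n−5) − p(n−7) + …: p(30) = p(29) + p(28) − p(25) − p(23) + p(18) + p(15) − p(8) − p(4) = 4,565 + 3,718 − 1,958 − 1,255 + 385 + 176 − 22 − 5 = 5,604.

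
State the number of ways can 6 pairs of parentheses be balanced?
132

Solution: Using the Catalan number formula: C_n = C(2n, n) / (n+1)
C_6 = C(12, 6) / (6+1)
     = 924 / 7
     = 132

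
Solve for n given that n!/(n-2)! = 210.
n!/(n-2)! = n×(n-1), a product of 2 consecutive integers ≈ (n−0.5)^2. 210^(1/2) + 0.5 ≈ 15.0; check n = 15: 15×14 = 210 ✓. So n = 15.
Final answer: 15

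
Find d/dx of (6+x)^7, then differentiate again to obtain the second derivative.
First derivative: 7(6+x)^{6}. Second derivative: 7·6·(6+x)^{5} = 42(6+x)^{5}.

Answer: 42(6+x)^5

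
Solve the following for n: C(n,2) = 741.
39

C(n,2) = n(n−1)/2! is increasing in n, and n(n−1) = 2!·741 = 1,482 ≈ (n−0.5)^2 gives n ≈ 39.0. Check: C(37,2) = 666, C(38,2) = 703, C(39,2) = 741 ✓. So n = 39.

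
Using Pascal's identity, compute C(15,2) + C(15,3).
560
C(15,2) + C(15,3) = C(16,3) = 560.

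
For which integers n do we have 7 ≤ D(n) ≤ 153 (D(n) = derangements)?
Using D(n) = (n−1)[D(n−1) + D(n−2)] with D(1)=0, D(2)=1: D(3)=2; D(4)=9; D(5)=44; D(6)=265. So valid n = 4, 5.
Final answer: 4, 5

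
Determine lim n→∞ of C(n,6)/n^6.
C(n,6) ≈ n^6/6! for large n. Limit = 1/6! = 1/720.
Final answer: 1/720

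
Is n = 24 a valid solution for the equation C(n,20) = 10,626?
Yes

Working:
C(24,20) = 24·23·22·21·20·19·18·17·16·15·14·13·12·11·10·9·8·7·6·5/20! = 25,852,016,738,884,976,640,000/2,432,902,008,176,640,000 = 10,626, which equals 10,626.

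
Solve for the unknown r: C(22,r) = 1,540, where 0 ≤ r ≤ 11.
3

Explanation: C(22,r) is increasing for 0 ≤ r ≤ 11. Stepping up (C(22,r+1) = C(22,r)·(22−r)/(r+1)): C(22,1) = 22, C(22,2) = 231, C(22,3) = 1,540 ✓. So r = 3.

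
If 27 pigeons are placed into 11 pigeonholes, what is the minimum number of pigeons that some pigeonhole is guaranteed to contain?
3

Pigeonhole: ⌈27/11⌉ = 3.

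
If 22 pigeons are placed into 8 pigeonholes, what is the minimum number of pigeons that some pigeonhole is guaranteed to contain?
3

Working:
Pigeonhole: ⌈22/8⌉ = 3.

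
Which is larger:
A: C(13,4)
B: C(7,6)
A

Explanation: A=C(13,4)=715, B=C(7,6)=7.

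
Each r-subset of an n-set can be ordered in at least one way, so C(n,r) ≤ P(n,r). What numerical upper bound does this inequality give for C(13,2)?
156
P(13,2) = 13·12 = 156, so C(13,2) ≤ 156. (The bound is loose by a factor of 2! = 2: C(13,2) = 156/2 = 78.)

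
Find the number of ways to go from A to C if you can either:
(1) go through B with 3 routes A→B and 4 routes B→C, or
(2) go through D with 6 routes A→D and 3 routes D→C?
30
Route via B: 3×4=12. Route via D: 6×3=18. Total: 30.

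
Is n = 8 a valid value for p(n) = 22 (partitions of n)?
Yes

Solution: Pentagonal recurrence p(n) = p(n−1) + p(n−2) − p(n−5) − p(n−7) + …: p(8) = p(7) + p(6) − p(3) − p(1) = 15 + 11 − 3 − 1 = 22, which equals 22.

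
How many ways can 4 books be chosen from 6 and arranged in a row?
360

Reasoning: P(6,4) = 6!/(6-4)! = 360.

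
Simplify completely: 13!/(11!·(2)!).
78
This is C(13,11) = 78.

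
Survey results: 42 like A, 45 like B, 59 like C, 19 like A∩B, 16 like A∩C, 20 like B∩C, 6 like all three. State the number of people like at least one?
97

|A∪B∪C| = 42+45+59-19-16-20+6 = 97.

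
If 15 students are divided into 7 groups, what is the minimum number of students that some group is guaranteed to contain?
3

Working:
Pigeonhole: ⌈15/7⌉ = 3.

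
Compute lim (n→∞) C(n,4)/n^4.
1/24

Reasoning: C(n,4) ≈ n^4/4! for large n. Limit = 1/4! = 1/24.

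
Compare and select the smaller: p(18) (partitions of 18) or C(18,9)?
Pentagonal recurrence p(n) = p(n−1) + p(n−2) − p(n−5) − p(n−7) + …: p(18) = p(17) + p(16) − p(13) − p(11) + p(6) + p(3) = 297 + 231 − 101 − 56 + 11 + 3 = 385; C(18,9) = 48,620.

Answer: p(18)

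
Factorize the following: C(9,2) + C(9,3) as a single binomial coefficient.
By Pascal's identity: C(9,2) + C(9,3) = C(10,3) = 120.
Final answer: C(10,3)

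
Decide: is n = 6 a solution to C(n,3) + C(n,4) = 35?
Yes

Solution: C(6,3) + C(6,4) = 20 + 15 = 35, which equals 35.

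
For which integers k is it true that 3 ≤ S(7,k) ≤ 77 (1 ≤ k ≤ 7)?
2, 6

Solution: S(7,1)=1; S(7,2)=63; S(7,3)=301; S(7,4)=350; S(7,5)=140; S(7,6)=21; S(7,7)=1. So valid k = 2, 6.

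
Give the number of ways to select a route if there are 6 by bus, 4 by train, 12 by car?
22

By the addition principle: 6 + 4 + 12 = 22.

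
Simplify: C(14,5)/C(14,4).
2
C(n,k+1)/C(n,k) = (n−k)/(k+1). Here (14−4)/(4+1) = 10/5 = 2.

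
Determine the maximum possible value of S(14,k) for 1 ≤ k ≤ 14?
Row S(14,k) for k = 1..14 (via S(n,k) = k·S(n−1,k) + S(n−1,k−1)): 1, 8,191, 788,970, 10,391,745, 40,075,035, 63,436,373, 49,329,280, 20,912,320, 5,135,130, 752,752, 66,066, 3,367, 91, 1. The row is unimodal; maximum at k = 6: 63,436,373.
Final answer: 63,436,373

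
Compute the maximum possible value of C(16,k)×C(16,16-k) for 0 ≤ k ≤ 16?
165,636,900

Reasoning: C(16,k)·C(16,16-k) = C(16,k)², maximised at the centre k = 8: C(16,8)² = 165,636,900.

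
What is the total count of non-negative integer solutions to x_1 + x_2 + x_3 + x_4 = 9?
C(9+4-1, 4-1) = 220.

Answer: 220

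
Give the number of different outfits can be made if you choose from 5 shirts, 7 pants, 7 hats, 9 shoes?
2,205

Explanation: By the multiplication principle: 5 × 7 × 7 × 9 = 2,205.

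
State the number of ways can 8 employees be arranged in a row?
40,320

Working:
Arrangements of 8 distinct objects: 8! = 40,320.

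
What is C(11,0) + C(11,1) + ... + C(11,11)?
Sum of binomial coefficients = 2^11 = 2,048.
Final answer: 2,048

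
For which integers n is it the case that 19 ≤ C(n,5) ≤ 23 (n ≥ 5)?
7

Explanation: C(6,5)=6; C(7,5)=21; C(8,5)=56. So valid n = 7.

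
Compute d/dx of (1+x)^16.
Using the power rule: d/dx (1+x)^16 = 16(1+x)^{15}.

Answer: 16(1+x)^15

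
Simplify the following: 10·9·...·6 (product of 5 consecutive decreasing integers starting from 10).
This is P(10,5) = 10!/(5)! = 30,240.

Answer: 30,240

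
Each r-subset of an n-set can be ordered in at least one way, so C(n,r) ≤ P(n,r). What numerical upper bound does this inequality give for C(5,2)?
20

Reasoning: P(5,2) = 5·4 = 20, so C(5,2) ≤ 20. (The bound is loose by a factor of 2! = 2: C(5,2) = 20/2 = 10.)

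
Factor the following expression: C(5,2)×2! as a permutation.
P(5,2)

Solution: C(5,2)×2! = [5!/(2!(3)!)]×2! = 5!/(3)! = P(5,2) = 20.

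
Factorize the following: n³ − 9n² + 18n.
n³ − 9n² + 18n = n(n² − 9n + 18) = n(n − 3)(n − 6).

Answer: n(n − 3)(n − 6)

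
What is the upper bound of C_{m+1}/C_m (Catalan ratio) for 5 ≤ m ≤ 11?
46/13
C_{m+1}/C_m = 2(2m+1)/(m+2), which increases with m. Maximum at m = 11: 2·23/13 = 46/13.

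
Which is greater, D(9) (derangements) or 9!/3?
D(9)

Explanation: D(9) = (9-1)·[D(8) + D(7)] = 8·[14,833 + 1,854] = 133,496; 9!/3 = 362,880/3 = 120,960.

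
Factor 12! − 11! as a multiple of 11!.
11 × 11! = 439,084,800
12! − 11! = 12·11! − 11! = (12 − 1)·11! = 11 × 11! = 439,084,800.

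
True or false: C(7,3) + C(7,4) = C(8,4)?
Pascal's identity C(n,k) + C(n,k+1) = C(n+1,k+1): 35 + 35 = 70 = C(8,4).
Final answer: True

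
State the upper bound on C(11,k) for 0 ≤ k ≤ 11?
Maximum at k = 5 or k = 6: C(11,5) = 462.

Answer: 462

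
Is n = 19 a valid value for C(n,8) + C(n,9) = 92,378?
No

Reasoning: C(19,8) + C(19,9) = 75,582 + 92,378 = 167,960, which does not equal 92,378.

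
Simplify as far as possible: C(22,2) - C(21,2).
C(22,2) - C(21,2) = C(21,1) = 21.
Final answer: 21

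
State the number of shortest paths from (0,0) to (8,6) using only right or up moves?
Choose 8 rights from 14 moves: C(14,8) = 3,003.

Answer: 3,003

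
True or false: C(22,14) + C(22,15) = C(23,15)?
True

Pascal's identity C(n,k) + C(n,k+1) = C(n+1,k+1): 319,770 + 170,544 = 490,314 = C(23,15).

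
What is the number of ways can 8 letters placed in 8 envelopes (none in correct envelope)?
14,833

Explanation: Using D(n) = (n-1)[D(n-1) + D(n-2)]:
D(8) = (8-1) × [D(7) + D(6)]
      = 7 × [1854 + 265]
      = 7 × 2119
      = 14,833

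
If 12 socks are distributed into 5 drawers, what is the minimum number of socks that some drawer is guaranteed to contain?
3

Pigeonhole: ⌈12/5⌉ = 3.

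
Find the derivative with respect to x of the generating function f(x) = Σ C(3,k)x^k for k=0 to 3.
Σ k·C(3,k)x^(k-1) for k=1 to 3

Working:
Term-by-term differentiation gives Σ k·C(3,k)x^{k-1} for k=1 to 3.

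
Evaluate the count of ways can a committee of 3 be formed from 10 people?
C(10,3) = 10! / (3! × (10-3)!)
         = 10! / (3! × 7!)
         = 120
Final answer: 120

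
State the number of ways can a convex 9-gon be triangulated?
429

Using the Catalan number formula: C_n = C(2n, n) / (n+1)
C_7 = C(14, 7) / (7+1)
     = 3432 / 8
     = 429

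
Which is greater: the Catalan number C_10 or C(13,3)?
C_10

C_10 = C(20,10)/(10+1) = 184,756/11 = 16,796; C(13,3) = 286.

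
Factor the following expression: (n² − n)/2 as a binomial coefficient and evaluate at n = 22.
C(n,2); C(22,2) = 231

Solution: (n² − n)/2 = n(n−1)/2 = C(n,2). At n = 22: C(22,2) = 231.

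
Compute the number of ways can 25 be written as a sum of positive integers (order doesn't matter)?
1,958

Working:
Pentagonal recurrence p(n) = p(n−1) + p(n−2) − p(n−5) − p(n−7) + …: p(25) = p(24) + p(23) − p(20) − p(18) + p(13) + p(10) − p(3) = 1,575 + 1,255 − 627 − 385 + 101 + 42 − 3 = 1,958.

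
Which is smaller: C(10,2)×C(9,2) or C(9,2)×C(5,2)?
C(10,2)×C(9,2)=1,620, C(9,2)×C(5,2)=360.
Final answer: C(9,2)×C(5,2)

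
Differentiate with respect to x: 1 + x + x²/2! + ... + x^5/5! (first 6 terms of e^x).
Differentiating term by term gives the first 5 terms of e^x.

Answer: 1 + x + x²/2! + ... + x^4/4!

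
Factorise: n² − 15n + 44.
(n − 4)(n − 11)
Seek roots whose sum is 15 and product is 44: (4, 11). So n² − 15n + 44 = (n − 4)(n − 11).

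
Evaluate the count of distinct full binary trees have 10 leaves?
4,862

Solution: Using the Catalan number formula: C_n = C(2n, n) / (n+1)
C_9 = C(18, 9) / (9+1)
     = 48620 / 10
     = 4,862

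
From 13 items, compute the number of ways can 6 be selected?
1,716

C(13,6) = 13! / (6! × (13-6)!)
         = 13! / (6! × 7!)
         = 1,716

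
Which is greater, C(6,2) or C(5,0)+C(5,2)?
C(6,2)

Reasoning: C(6,2)=15; C(5,0)+C(5,2)=1+10=11.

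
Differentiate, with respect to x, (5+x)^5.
Using the power rule: d/dx (5+x)^5 = 5(5+x)^{4}.
Final answer: 5(5+x)^4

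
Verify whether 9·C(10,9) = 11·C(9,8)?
False

Explanation: Absorption identity k·C(n,k) = n·C(n-1,k-1). LHS = 9·10 = 90; RHS = 11·9 = 99.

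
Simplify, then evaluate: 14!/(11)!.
2,184
This equals 14×13×12 = 2,184.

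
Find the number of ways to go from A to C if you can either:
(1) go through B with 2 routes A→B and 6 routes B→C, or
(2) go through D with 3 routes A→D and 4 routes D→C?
24

Explanation: Route via B: 2×6=12. Route via D: 3×4=12. Total: 24.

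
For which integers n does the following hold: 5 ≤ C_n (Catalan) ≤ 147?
3, 4, 5, 6

Explanation: C_2=2; C_3=5; C_4=14; C_5=42; C_6=132; C_7=429. So valid n = 3, 4, 5, 6.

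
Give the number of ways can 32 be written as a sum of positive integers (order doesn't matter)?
Pentagonal recurrence p(n) = p(n−1) + p(n−2) − p(n−5) − p(n−7) + …: p(32) = p(31) + p(30) − p(27) − p(25) + p(20) + p(17) − p(10) − p(6) = 6,842 + 5,604 − 3,010 − 1,958 + 627 + 297 − 42 − 11 = 8,349.

Answer: 8,349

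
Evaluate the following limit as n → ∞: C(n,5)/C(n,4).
∞

Reasoning: C(n,5)/C(n,4) = (n-4)/5 → ∞ as n → ∞.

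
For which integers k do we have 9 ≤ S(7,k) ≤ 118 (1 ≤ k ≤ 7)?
2, 6

Explanation: S(7,1)=1; S(7,2)=63; S(7,3)=301; S(7,4)=350; S(7,5)=140; S(7,6)=21; S(7,7)=1. So valid k = 2, 6.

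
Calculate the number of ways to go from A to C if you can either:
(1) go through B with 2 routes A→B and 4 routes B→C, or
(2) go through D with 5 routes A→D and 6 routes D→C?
38
Route via B: 2×4=8. Route via D: 5×6=30. Total: 38.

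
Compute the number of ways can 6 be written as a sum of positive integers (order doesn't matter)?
11

Pentagonal recurrence p(n) = p(n−1) + p(n−2) − p(n−5) − p(n−7) + …: p(6) = p(5) + p(4) − p(1) = 7 + 5 − 1 = 11.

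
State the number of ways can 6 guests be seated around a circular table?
Circular arrangements: (6-1)! = 120.

Answer: 120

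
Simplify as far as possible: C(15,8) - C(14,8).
3,432

Solution: C(15,8) - C(14,8) = C(14,7) = 3,432.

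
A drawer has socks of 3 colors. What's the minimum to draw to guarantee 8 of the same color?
22
Worst case: 7 of each = 21. One more: 22.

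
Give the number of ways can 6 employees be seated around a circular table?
120

Reasoning: Circular arrangements: (6-1)! = 120.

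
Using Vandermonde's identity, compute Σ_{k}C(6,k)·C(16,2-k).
231
= C(6+16,2) = C(22,2) = 231.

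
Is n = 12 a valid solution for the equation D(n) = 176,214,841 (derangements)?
D(12) = (12-1)·[D(11) + D(10)] = 11·[14,684,570 + 1,334,961] = 176,214,841, which equals 176,214,841.

Answer: Yes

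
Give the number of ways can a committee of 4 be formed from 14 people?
1,001

Working:
C(14,4) = 14! / (4! × (14-4)!)
         = 14! / (4! × 10!)
         = 1,001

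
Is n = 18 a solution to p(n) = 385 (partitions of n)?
Yes
Pentagonal recurrence p(n) = p(n−1) + p(n−2) − p(n−5) − p(n−7) + …: p(18) = p(17) + p(16) − p(13) − p(11) + p(6) + p(3) = 297 + 231 − 101 − 56 + 11 + 3 = 385, which equals 385.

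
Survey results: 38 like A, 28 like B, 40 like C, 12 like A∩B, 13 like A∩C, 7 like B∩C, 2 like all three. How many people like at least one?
76

|A∪B∪C| = 38+28+40-12-13-7+2 = 76.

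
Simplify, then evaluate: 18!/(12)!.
This equals 18×17×...×13 = 13,366,080.

Answer: 13,366,080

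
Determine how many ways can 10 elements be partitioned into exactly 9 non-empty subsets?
This equals S(10,9), the Stirling number of the 2nd kind.
Using the Stirling recurrence: S(n,k) = k·S(n-1,k) + S(n-1,k-1)
S(10,9) = 9·S(9,9) + S(9,8)
         = 9·1 + 36
         = 9 + 36
         = 45
Final answer: 45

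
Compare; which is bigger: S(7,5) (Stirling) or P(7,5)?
P(7,5)

Reasoning: S(7,5) = 5·S(6,5) + S(6,4) = 5·15 + 65 = 140; P(7,5) = 2,520.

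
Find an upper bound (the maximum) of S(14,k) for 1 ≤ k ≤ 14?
63,436,373

Solution: Row S(14,k) for k = 1..14 (via S(n,k) = k·S(n−1,k) + S(n−1,k−1)): 1, 8,191, 788,970, 10,391,745, 40,075,035, 63,436,373, 49,329,280, 20,912,320, 5,135,130, 752,752, 66,066, 3,367, 91, 1. The row is unimodal; maximum at k = 6: 63,436,373.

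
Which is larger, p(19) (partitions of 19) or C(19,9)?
C(19,9)

Pentagonal recurrence p(n) = p(n−1) + p(n−2) − p(n−5) − p(n−7) + …: p(19) = p(18) + p(17) − p(14) − p(12) + p(7) + p(4) = 385 + 297 − 135 − 77 + 15 + 5 = 490; C(19,9) = 92,378.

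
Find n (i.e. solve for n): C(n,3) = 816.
18

Explanation: C(n,3) = n(n−1)(n−2)/3! is increasing in n, and n(n−1)(n−2) = 3!·816 = 4,896 ≈ (n−1)^3 gives n ≈ 18.0. Check: C(16,3) = 560, C(17,3) = 680, C(18,3) = 816 ✓. So n = 18.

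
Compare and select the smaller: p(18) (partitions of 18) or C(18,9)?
p(18)

Pentagonal recurrence p(n) = p(n−1) + p(n−2) − p(n−5) − p(n−7) + …: p(18) = p(17) + p(16) − p(13) − p(11) + p(6) + p(3) = 297 + 231 − 101 − 56 + 11 + 3 = 385; C(18,9) = 48,620.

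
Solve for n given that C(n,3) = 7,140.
36

Explanation: C(n,3) = n(n−1)(n−2)/3! is increasing in n, and n(n−1)(n−2) = 3!·7,140 = 42,840 ≈ (n−1)^3 gives n ≈ 36.0. Check: C(34,3) = 5,984, C(35,3) = 6,545, C(36,3) = 7,140 ✓. So n = 36.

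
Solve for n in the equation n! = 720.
6
n! is strictly increasing. 4! = 24, 5! = 120, 6! = 720 ✓. So n = 6.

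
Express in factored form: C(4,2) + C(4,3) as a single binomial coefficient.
C(5,3)

Solution: By Pascal's identity: C(4,2) + C(4,3) = C(5,3) = 10.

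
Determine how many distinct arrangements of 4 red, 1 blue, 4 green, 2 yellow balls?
34,650

Working:
Multinomial: 11!/(4! × 1! × 4! × 2!) = 34,650.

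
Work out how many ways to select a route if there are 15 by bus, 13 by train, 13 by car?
By the addition principle: 15 + 13 + 13 = 41.

Answer: 41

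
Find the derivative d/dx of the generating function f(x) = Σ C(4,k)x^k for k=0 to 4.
Σ k·C(4,k)x^(k-1) for k=1 to 4

Reasoning: Term-by-term differentiation gives Σ k·C(4,k)x^{k-1} for k=1 to 4.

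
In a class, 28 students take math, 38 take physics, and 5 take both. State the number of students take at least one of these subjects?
61

Solution: |A∪B| = |A|+|B|-|A∩B| = 28+38-5 = 61.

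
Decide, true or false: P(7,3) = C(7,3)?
False

Reasoning: P(7,3) = 210 but C(7,3) = 35; they differ by a factor of 3! = 6, so the statement does not hold.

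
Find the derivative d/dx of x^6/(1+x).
(6x^5(1+x) - x^6)/(1+x)²

Explanation: Quotient rule: [6x^{5}(1+x) - x^6]/(1+x)².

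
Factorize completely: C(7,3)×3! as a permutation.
C(7,3)×3! = [7!/(3!(4)!)]×3! = 7!/(4)! = P(7,3) = 210.

Answer: P(7,3)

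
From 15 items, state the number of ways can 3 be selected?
455

Explanation: C(15,3) = 15! / (3! × (15-3)!)
         = 15! / (3! × 12!)
         = 455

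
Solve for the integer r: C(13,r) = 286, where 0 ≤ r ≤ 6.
3

C(13,r) is increasing for 0 ≤ r ≤ 6. Stepping up (C(13,r+1) = C(13,r)·(13−r)/(r+1)): C(13,1) = 13, C(13,2) = 78, C(13,3) = 286 ✓. So r = 3.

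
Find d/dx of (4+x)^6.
6(4+x)^5

Reasoning: Using the power rule: d/dx (4+x)^6 = 6(4+x)^{5}.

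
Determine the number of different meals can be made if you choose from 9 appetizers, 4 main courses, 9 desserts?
324

Working:
By the multiplication principle: 9 × 4 × 9 = 324.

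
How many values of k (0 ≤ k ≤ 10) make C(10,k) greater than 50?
5

Row 10 is unimodal and symmetric about k=10/2. C(10,2)=45 ≤ 50; C(10,3)=120 > 50; by symmetry C(10,k) > 50 for k = 3..7. That's 7 - 3 + 1 = 5 values.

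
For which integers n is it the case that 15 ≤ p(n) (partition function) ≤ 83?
7, 8, 9, 10, 11, 12

Explanation: Tabulating p(n) via p(n) = p(n−1) + p(n−2) − p(n−5) − p(n−7) + …: p(6)=11; p(7)=15; p(8)=22; p(9)=30; p(10)=42; p(11)=56; p(12)=77; p(13)=101. So valid n = 7, 8, 9, 10, 11, 12.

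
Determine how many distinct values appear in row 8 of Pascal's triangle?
5
Row 8 has entries C(8,0)..C(8,8); by symmetry C(8,k)=C(8,8-k), giving 5 distinct values.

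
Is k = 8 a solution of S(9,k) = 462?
No
S(9,8) = 8·S(8,8) + S(8,7) = 8·1 + 28 = 36, which does not equal 462.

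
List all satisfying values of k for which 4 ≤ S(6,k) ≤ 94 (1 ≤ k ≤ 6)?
S(6,1)=1; S(6,2)=31; S(6,3)=90; S(6,4)=65; S(6,5)=15; S(6,6)=1. So valid k = 2, 3, 4, 5.
Final answer: 2, 3, 4, 5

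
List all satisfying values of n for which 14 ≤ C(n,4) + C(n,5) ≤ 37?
6

C(5,4)+C(5,5)=6; C(6,4)+C(6,5)=21; C(7,4)+C(7,5)=56. So valid n = 6.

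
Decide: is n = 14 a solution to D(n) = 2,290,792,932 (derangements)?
No

Working:
D(14) = (14-1)·[D(13) + D(12)] = 13·[2,290,792,932 + 176,214,841] = 32,071,101,049, which does not equal 2,290,792,932.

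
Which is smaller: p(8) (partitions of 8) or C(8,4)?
Pentagonal recurrence p(n) = p(n−1) + p(n−2) − p(n−5) − p(n−7) + …: p(8) = p(7) + p(6) − p(3) − p(1) = 15 + 11 − 3 − 1 = 22; C(8,4) = 70.
Final answer: p(8)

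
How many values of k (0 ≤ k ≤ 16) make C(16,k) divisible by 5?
9
Checking C(16,k) mod 5 for k = 0..16: divisible at k = 2, 3, 4, 7, 8, 9, 12, 13, 14. That's 9 values.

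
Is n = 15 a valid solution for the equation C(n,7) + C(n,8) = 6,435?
No

Working:
C(15,7) + C(15,8) = 6,435 + 6,435 = 12,870, which does not equal 6,435.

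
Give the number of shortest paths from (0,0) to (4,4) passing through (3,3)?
To (3,3): C(6,3)=20. From there: C(2,1)=2. Total: 40.

Answer: 40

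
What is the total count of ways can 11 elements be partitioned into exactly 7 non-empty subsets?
63,987

Solution: This equals S(11,7), the Stirling number of the 2nd kind.
Using the Stirling recurrence: S(n,k) = k·S(n-1,k) + S(n-1,k-1)
S(11,7) = 7·S(10,7) + S(10,6)
         = 7·5880 + 22827
         = 41160 + 22827
         = 63,987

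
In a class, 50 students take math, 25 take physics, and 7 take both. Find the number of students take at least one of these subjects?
68

Solution: |A∪B| = |A|+|B|-|A∩B| = 50+25-7 = 68.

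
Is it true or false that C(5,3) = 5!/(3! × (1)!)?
False

Working:
The correct denominator is 3!×2!, giving C(5,3) = 10; the stated RHS is 5!/(3!×1!) = 20 ≠ 10, so the statement does not hold.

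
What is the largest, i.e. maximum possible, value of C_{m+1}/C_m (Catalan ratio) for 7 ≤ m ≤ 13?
18/5

Explanation: C_{m+1}/C_m = 2(2m+1)/(m+2), which increases with m. Maximum at m = 13: 2·27/15 = 18/5.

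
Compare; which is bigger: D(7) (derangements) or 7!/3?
D(7)

Reasoning: D(7) = (7-1)·[D(6) + D(5)] = 6·[265 + 44] = 1,854; 7!/3 = 5,040/3 = 1,680.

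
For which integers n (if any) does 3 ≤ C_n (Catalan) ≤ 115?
3, 4, 5

Reasoning: C_2=2; C_3=5; C_4=14; C_5=42; C_6=132. So valid n = 3, 4, 5.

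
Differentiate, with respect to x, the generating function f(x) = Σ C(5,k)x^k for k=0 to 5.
Σ k·C(5,k)x^(k-1) for k=1 to 5
Term-by-term differentiation gives Σ k·C(5,k)x^{k-1} for k=1 to 5.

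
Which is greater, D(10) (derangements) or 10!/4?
D(10)

Explanation: D(10) = (10-1)·[D(9) + D(8)] = 9·[133,496 + 14,833] = 1,334,961; 10!/4 = 3,628,800/4 = 907,200.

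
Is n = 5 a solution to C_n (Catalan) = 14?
No

Explanation: C_5 = C(10,5)/(5+1) = 252/6 = 42, which does not equal 14.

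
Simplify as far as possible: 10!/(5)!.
30,240
This equals 10×9×...×6 = 30,240.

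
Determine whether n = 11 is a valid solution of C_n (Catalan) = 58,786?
Yes

C_11 = C(22,11)/(11+1) = 705,432/12 = 58,786, which equals 58,786.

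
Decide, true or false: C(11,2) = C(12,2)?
False

Reasoning: LHS = C(11,2) = 55; RHS = C(12,2) = 66. 55 ≠ 66, so the statement does not hold.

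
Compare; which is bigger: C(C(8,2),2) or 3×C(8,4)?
C(C(8,2),2)
C(C(8,2),2)=378, 3×C(8,4)=210.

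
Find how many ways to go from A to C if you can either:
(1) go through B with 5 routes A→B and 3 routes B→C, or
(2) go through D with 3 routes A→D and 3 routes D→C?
24

Working:
Route via B: 5×3=15. Route via D: 3×3=9. Total: 24.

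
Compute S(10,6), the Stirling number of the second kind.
22,827

Using the Stirling recurrence: S(n,k) = k·S(n-1,k) + S(n-1,k-1)
S(10,6) = 6·S(9,6) + S(9,5)
         = 6·2646 + 6951
         = 15876 + 6951
         = 22,827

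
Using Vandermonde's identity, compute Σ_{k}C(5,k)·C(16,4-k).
5,985

= C(5+16,4) = C(21,4) = 5,985.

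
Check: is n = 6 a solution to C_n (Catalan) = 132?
Yes
C_6 = C(12,6)/(6+1) = 924/7 = 132, which equals 132.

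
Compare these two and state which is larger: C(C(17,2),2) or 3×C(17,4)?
C(C(17,2),2)=9,180, 3×C(17,4)=7,140.

Answer: C(C(17,2),2)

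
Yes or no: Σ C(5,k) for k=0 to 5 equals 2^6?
Binomial theorem: Σ C(5,k) = (1+1)^5 = 2^5 = 32; RHS 2^6 = 64.

Answer: No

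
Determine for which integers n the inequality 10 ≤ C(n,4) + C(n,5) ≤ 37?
6

Working:
C(5,4)+C(5,5)=6; C(6,4)+C(6,5)=21; C(7,4)+C(7,5)=56. So valid n = 6.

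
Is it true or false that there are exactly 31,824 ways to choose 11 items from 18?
True
C(18,11) = 31,824.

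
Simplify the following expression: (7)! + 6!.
5,760
(7)! + 6! = (7)·6! + 6! = (7+1)·6! = 8·6! = 5,760.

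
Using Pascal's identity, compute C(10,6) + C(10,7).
C(10,6) + C(10,7) = C(11,7) = 330.
Final answer: 330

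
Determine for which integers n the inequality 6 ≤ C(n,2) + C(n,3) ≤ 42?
4, 5, 6

Reasoning: C(3,2)+C(3,3)=4; C(4,2)+C(4,3)=10; C(5,2)+C(5,3)=20; C(6,2)+C(6,3)=35; C(7,2)+C(7,3)=56. So valid n = 4, 5, 6.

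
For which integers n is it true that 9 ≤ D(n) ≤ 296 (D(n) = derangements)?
4, 5, 6

Working:
Using D(n) = (n−1)[D(n−1) + D(n−2)] with D(1)=0, D(2)=1: D(3)=2; D(4)=9; D(5)=44; D(6)=265; D(7)=1,854. So valid n = 4, 5, 6.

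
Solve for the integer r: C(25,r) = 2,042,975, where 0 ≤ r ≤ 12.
9

Reasoning: C(25,r) is increasing for 0 ≤ r ≤ 12. Stepping up (C(25,r+1) = C(25,r)·(25−r)/(r+1)): C(25,1) = 25, C(25,2) = 300, C(25,3) = 2,300, C(25,4) = 12,650, C(25,5) = 53,130, C(25,6) = 177,100, C(25,7) = 480,700, C(25,8) = 1,081,575, C(25,9) = 2,042,975 ✓. So r = 9.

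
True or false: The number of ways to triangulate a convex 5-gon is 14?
False

Working:
Triangulations of a convex 5-gon are counted by the Catalan number C_3: C_3 = C(6,3)/(3+1) = 20/4 = 5.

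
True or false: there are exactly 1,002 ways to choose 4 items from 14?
False

C(14,4) = 1,001 ≠ 1002.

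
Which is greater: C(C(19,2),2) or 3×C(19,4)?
C(C(19,2),2)

Reasoning: C(C(19,2),2)=14,535, 3×C(19,4)=11,628.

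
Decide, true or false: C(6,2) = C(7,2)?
LHS = C(6,2) = 15; RHS = C(7,2) = 21. 15 ≠ 21, so the statement does not hold.

Answer: False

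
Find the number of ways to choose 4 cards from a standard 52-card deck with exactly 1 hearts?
118,807

Reasoning: 13 hearts and 39 non-hearts: C(13,1) × C(39,3) = 13 × 9139 = 118,807.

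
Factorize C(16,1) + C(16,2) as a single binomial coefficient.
By Pascal's identity: C(16,1) + C(16,2) = C(17,2) = 136.
Final answer: C(17,2)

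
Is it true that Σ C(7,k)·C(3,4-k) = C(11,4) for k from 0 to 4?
False

Vandermonde's identity gives C(10,4) = 210; RHS C(11,4) = 330.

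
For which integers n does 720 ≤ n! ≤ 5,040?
6, 7

Reasoning: n! is strictly increasing; 6! = 720 and 7! = 5,040, so valid n = 6, 7.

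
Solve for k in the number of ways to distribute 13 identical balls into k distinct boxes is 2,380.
5
Stars and bars: the count is C(13+k−1, k−1), increasing in k. k=3: C(15,2) = 105, k=4: C(16,3) = 560, k=5: C(17,4) = 2,380 ✓. So k = 5.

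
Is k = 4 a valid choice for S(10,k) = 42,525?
No
S(10,4) = 4·S(9,4) + S(9,3) = 4·7,770 + 3,025 = 34,105, which does not equal 42,525.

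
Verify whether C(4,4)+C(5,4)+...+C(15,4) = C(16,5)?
Hockey stick identity gives Σ = C(16,5) = 4,368; RHS C(16,5) = 4,368.
Final answer: True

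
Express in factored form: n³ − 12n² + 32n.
n³ − 12n² + 32n = n(n² − 12n + 32) = n(n − 4)(n − 8).

Answer: n(n − 4)(n − 8)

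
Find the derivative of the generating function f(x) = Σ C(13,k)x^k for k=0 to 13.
Σ k·C(13,k)x^(k-1) for k=1 to 13
Term-by-term differentiation gives Σ k·C(13,k)x^{k-1} for k=1 to 13.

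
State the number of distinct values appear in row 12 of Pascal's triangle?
7

Explanation: Row 12 has entries C(12,0)..C(12,12); by symmetry C(12,k)=C(12,12-k), giving 7 distinct values.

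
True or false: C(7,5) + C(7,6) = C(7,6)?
False

Working:
Pascal's identity gives C(8,6) = 28, whereas C(7,6) = 7.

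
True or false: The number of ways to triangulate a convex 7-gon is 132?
False

Reasoning: Triangulations of a convex 7-gon are counted by the Catalan number C_5: C_5 = C(10,5)/(5+1) = 252/6 = 42.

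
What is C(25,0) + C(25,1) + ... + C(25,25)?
33,554,432
Sum of binomial coefficients = 2^25 = 33,554,432.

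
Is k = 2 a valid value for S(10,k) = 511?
Yes

Reasoning: S(10,2) = 2·S(9,2) + S(9,1) = 2·255 + 1 = 511, which equals 511.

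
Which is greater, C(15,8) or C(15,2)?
C(15,8)

Explanation: C(15,8)=6,435, C(15,2)=105.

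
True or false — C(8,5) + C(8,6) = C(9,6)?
True

Reasoning: Pascal's identity: LHS = 56 + 28 = 84; RHS = C(9,6) = 84. Both sides agree, so the statement holds.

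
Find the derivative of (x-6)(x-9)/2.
(2x - 15)/2

Working:
d/dx[(x-6)(x-9)] = (x-9) + (x-6) = 2x - 15. Dividing by 2 gives (2x - 15)/2.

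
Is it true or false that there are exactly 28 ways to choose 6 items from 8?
True

Working:
C(8,6) = 28.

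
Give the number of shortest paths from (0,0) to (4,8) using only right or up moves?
495

Explanation: Choose 4 rights from 12 moves: C(12,4) = 495.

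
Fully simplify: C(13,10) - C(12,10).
220

Working:
C(13,10) - C(12,10) = C(12,9) = 220.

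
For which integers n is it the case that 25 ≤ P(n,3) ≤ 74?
P(4,3)=24; P(5,3)=60; P(6,3)=120. So valid n = 5.

Answer: 5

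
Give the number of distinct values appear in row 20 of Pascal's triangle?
11

Reasoning: Row 20 has entries C(20,0)..C(20,20); by symmetry C(20,k)=C(20,20-k), giving 11 distinct values.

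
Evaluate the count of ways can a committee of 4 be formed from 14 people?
1,001

Reasoning: C(14,4) = 14! / (4! × (14-4)!)
         = 14! / (4! × 10!)
         = 1,001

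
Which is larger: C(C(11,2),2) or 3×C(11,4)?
C(C(11,2),2)

Solution: C(C(11,2),2)=1,485, 3×C(11,4)=990.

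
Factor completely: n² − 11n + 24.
Seek roots whose sum is 11 and product is 24: (3, 8). So n² − 11n + 24 = (n − 3)(n − 8).
Final answer: (n − 3)(n − 8)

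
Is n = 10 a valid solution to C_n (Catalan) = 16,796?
Yes

Reasoning: C_10 = C(20,10)/(10+1) = 184,756/11 = 16,796, which equals 16,796.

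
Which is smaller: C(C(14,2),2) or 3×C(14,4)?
3×C(14,4)

Solution: C(C(14,2),2)=4,095, 3×C(14,4)=3,003.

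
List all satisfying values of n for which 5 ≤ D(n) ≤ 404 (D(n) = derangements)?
Using D(n) = (n−1)[D(n−1) + D(n−2)] with D(1)=0, D(2)=1: D(3)=2; D(4)=9; D(5)=44; D(6)=265; D(7)=1,854. So valid n = 4, 5, 6.

Answer: 4, 5, 6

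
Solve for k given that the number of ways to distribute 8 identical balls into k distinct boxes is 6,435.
Stars and bars: the count is C(8+k−1, k−1), increasing in k. k=6: C(13,5) = 1,287, k=7: C(14,6) = 3,003, k=8: C(15,7) = 6,435 ✓. So k = 8.
Final answer: 8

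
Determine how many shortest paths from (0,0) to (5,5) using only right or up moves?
Choose 5 rights from 10 moves: C(10,5) = 252.

Answer: 252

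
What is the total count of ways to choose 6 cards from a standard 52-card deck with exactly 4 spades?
529,815

Explanation: 13 spades and 39 non-spades: C(13,4) × C(39,2) = 715 × 741 = 529,815.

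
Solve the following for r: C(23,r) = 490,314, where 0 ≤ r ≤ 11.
C(23,r) is increasing for 0 ≤ r ≤ 11. Stepping up (C(23,r+1) = C(23,r)·(23−r)/(r+1)): C(23,1) = 23, C(23,2) = 253, C(23,3) = 1,771, C(23,4) = 8,855, C(23,5) = 33,649, C(23,6) = 100,947, C(23,7) = 245,157, C(23,8) = 490,314 ✓. So r = 8.
Final answer: 8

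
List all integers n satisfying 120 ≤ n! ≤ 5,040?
5, 6, 7

n! is strictly increasing; 5! = 120 and 7! = 5,040, so valid n = 5, 6, 7.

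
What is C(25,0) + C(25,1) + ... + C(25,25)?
33,554,432

Working:
Sum of binomial coefficients = 2^25 = 33,554,432.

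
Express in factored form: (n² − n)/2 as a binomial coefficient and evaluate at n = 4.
(n² − n)/2 = n(n−1)/2 = C(n,2). At n = 4: C(4,2) = 6.
Final answer: C(n,2); C(4,2) = 6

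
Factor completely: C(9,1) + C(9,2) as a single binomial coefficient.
C(10,2)

Explanation: By Pascal's identity: C(9,1) + C(9,2) = C(10,2) = 45.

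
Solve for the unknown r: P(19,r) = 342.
2

Explanation: P(19,r) = 19·18·…·(19−r+1), a product of r factors. Multiplying down from 19: 19 = 19; 19·18 = 342 ✓ (2 factors). So r = 2.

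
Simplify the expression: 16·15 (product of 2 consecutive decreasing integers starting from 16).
240

Reasoning: This is P(16,2) = 16!/(14)! = 240.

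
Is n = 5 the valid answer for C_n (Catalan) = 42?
C_5 = C(10,5)/(5+1) = 252/6 = 42, which equals 42.
Final answer: Yes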